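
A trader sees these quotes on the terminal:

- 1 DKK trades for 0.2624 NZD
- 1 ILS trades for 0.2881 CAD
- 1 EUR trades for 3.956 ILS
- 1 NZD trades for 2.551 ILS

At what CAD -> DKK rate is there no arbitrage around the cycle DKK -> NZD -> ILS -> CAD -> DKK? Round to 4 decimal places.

5.1854

Known legs of the cycle: 0.2624 × 2.551 × 0.2881 = 0.19284906944
For no arbitrage the full-cycle product must be 1, so the missing rate is 1 / 0.19284906944 ≈ 5.185402.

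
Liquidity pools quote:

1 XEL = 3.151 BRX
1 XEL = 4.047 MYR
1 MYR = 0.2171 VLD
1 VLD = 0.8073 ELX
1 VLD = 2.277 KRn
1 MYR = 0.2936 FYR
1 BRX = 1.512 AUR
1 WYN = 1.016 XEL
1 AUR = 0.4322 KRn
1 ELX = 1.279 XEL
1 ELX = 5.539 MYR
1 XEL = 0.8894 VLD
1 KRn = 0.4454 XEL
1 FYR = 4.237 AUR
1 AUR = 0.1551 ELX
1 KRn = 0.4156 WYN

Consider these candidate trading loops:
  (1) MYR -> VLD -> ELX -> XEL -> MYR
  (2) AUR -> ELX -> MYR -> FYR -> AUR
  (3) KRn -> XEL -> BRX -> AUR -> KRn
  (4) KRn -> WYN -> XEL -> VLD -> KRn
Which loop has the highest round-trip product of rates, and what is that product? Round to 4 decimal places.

1.0687

(1) 0.2171 × 0.8073 × 1.279 × 4.047 = 0.90719
(2) 0.1551 × 5.539 × 0.2936 × 4.237 = 1.06870
(3) 0.4454 × 3.151 × 1.512 × 0.4322 = 0.91714
(4) 0.4156 × 1.016 × 0.8894 × 2.277 = 0.85512
Highest is cycle (2) at 1.0687 (>1, arbitrage).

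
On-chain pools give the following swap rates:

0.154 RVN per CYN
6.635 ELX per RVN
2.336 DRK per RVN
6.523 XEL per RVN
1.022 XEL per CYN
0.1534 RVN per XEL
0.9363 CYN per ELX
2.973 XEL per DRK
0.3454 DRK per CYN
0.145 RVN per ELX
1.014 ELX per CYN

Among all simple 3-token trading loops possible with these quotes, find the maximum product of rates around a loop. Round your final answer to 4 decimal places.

XEL→RVN→DRK→XEL: 0.1534 × 2.336 × 2.973 = 1.06535
RVN→ELX→CYN→RVN: 6.635 × 0.9363 × 0.154 = 0.95670
Maximum is XEL→RVN→DRK→XEL at 1.0654; arbitrage exists.

1.0654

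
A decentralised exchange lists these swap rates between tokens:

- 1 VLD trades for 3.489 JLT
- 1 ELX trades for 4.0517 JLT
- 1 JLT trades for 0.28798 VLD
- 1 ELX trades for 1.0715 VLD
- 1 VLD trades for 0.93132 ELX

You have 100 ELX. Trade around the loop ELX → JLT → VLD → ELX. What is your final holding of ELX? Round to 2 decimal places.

108.67

100 ELX × 4.0517 = 405.17 JLT
405.17 JLT × 0.28798 = 116.6808566 VLD
116.6808566 VLD × 0.93132 = 108.667215368712 ELX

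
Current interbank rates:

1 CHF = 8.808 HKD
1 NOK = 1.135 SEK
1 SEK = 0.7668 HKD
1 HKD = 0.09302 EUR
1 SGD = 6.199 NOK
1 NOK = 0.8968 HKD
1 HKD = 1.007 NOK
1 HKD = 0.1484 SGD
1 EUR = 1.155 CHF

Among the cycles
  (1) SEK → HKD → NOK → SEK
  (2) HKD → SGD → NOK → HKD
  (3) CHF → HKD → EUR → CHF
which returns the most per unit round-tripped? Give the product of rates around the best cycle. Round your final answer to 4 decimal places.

0.9463

(1) 0.7668 × 1.007 × 1.135 = 0.87641
(2) 0.1484 × 6.199 × 0.8968 = 0.82499
(3) 8.808 × 0.09302 × 1.155 = 0.94631
Highest is cycle (3) at 0.9463 (≤1, no arbitrage).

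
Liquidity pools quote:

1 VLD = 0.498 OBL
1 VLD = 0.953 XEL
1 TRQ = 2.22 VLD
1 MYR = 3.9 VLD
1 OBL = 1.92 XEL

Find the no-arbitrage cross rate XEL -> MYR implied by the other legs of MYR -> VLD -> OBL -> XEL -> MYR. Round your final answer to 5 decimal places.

Known legs of the cycle: 3.9 × 0.498 × 1.92 = 3.729024
For no arbitrage the full-cycle product must be 1, so the missing rate is 1 / 3.729024 ≈ 0.2681667.

0.26817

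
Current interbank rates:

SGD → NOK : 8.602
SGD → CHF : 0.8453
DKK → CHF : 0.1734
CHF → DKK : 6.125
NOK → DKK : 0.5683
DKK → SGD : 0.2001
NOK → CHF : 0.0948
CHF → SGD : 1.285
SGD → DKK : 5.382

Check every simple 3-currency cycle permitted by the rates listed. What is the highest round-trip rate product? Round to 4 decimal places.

SGD→DKK→CHF→SGD: 5.382 × 0.1734 × 1.285 = 1.19921
SGD→NOK→CHF→SGD: 8.602 × 0.0948 × 1.285 = 1.04788
SGD→CHF→DKK→SGD: 0.8453 × 6.125 × 0.2001 = 1.03601
SGD→NOK→DKK→SGD: 8.602 × 0.5683 × 0.2001 = 0.97819
Maximum is SGD→DKK→CHF→SGD at 1.1992; arbitrage exists.

1.1992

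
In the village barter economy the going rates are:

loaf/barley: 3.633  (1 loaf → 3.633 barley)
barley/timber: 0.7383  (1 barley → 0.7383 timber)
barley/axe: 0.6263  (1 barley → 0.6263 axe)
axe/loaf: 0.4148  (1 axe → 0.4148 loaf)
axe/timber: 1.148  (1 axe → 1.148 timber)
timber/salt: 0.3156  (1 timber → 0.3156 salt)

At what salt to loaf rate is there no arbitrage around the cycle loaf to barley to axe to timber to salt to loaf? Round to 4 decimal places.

Known legs of the cycle: 3.633 × 0.6263 × 1.148 × 0.3156 = 0.82437856723152
For no arbitrage the full-cycle product must be 1, so the missing rate is 1 / 0.82437856723152 ≈ 1.213035.

1.2130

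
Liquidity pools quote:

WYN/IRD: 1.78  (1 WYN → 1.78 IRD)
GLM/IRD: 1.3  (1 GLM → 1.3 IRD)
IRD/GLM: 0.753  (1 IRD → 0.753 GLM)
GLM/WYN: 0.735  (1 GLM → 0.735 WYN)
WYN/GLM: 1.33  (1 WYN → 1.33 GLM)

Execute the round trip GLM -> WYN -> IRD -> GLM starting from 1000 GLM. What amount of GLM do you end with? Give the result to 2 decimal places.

1000 GLM × 0.735 = 735 WYN
735 WYN × 1.78 = 1308.3 IRD
1308.3 IRD × 0.753 = 985.1499 GLM

985.15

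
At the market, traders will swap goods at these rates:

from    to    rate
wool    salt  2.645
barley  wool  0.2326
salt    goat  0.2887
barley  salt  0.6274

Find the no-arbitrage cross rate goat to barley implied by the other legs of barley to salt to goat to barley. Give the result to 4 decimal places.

5.5209

Known legs of the cycle: 0.6274 × 0.2887 = 0.18113038
For no arbitrage the full-cycle product must be 1, so the missing rate is 1 / 0.18113038 ≈ 5.520885.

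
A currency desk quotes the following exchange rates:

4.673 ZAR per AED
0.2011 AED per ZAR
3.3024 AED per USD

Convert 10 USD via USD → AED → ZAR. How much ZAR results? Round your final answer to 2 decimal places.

154.32

10 USD × 3.3024 = 33.024 AED
33.024 AED × 4.673 = 154.321152 ZAR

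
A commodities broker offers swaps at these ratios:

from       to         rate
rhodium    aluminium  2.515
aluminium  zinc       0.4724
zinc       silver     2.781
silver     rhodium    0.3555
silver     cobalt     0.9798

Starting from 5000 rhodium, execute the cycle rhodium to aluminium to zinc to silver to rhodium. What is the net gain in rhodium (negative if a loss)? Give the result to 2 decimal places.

872.98

5000 rhodium × 2.515 = 12575 aluminium
12575 aluminium × 0.4724 = 5940.43 zinc
5940.43 zinc × 2.781 = 16520.33583 silver
16520.33583 silver × 0.3555 = 5872.979387565 rhodium
Net change: 5872.979387565 − 5000 = 872.979387565 rhodium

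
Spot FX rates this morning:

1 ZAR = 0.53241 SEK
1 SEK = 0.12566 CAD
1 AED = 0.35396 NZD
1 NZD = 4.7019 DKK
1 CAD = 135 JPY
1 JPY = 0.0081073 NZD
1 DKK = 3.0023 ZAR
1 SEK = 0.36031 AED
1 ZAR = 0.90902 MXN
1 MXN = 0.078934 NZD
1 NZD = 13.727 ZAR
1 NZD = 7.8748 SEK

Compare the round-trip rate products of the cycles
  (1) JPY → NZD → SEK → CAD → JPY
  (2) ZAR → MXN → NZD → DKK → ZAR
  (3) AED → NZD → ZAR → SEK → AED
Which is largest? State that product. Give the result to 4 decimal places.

1.0830

(1) 0.0081073 × 7.8748 × 0.12566 × 135 = 1.08305
(2) 0.90902 × 0.078934 × 4.7019 × 3.0023 = 1.01290
(3) 0.35396 × 13.727 × 0.53241 × 0.36031 = 0.93208
Highest is cycle (1) at 1.0830 (>1, arbitrage).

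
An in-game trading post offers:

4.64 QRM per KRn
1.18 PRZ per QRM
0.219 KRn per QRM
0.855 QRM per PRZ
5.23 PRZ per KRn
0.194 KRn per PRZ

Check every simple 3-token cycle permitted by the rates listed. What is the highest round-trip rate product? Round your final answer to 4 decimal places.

QRM→PRZ→KRn→QRM: 1.18 × 0.194 × 4.64 = 1.06219
QRM→KRn→PRZ→QRM: 0.219 × 5.23 × 0.855 = 0.97929
Maximum is QRM→PRZ→KRn→QRM at 1.0622; arbitrage exists.

1.0622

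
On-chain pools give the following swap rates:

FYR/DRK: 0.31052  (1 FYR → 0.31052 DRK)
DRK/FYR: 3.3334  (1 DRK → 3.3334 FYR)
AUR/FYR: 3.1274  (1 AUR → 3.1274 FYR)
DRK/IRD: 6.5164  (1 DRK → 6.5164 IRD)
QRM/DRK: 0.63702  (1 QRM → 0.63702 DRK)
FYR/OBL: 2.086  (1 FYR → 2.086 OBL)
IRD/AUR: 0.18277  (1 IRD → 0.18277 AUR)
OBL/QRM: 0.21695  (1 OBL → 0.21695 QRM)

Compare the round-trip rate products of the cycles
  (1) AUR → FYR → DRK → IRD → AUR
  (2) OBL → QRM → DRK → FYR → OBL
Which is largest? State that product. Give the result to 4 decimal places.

(1) 3.1274 × 0.31052 × 6.5164 × 0.18277 = 1.15661
(2) 0.21695 × 0.63702 × 3.3334 × 2.086 = 0.96098
Highest is cycle (1) at 1.1566 (>1, arbitrage).

1.1566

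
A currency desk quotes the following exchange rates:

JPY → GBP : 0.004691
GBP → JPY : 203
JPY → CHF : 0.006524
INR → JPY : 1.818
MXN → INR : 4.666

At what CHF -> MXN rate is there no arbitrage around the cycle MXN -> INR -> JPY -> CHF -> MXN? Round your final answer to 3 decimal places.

Known legs of the cycle: 4.666 × 1.818 × 0.006524 = 0.055341708912
For no arbitrage the full-cycle product must be 1, so the missing rate is 1 / 0.055341708912 ≈ 18.06955.

18.070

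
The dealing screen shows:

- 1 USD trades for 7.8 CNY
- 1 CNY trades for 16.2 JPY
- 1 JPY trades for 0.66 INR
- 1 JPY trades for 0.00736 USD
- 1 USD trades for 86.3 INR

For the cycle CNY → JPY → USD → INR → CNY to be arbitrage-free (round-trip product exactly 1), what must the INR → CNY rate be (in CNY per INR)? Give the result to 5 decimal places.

0.09718

Known legs of the cycle: 16.2 × 0.00736 × 86.3 = 10.2897216
For no arbitrage the full-cycle product must be 1, so the missing rate is 1 / 10.2897216 ≈ 0.0971844.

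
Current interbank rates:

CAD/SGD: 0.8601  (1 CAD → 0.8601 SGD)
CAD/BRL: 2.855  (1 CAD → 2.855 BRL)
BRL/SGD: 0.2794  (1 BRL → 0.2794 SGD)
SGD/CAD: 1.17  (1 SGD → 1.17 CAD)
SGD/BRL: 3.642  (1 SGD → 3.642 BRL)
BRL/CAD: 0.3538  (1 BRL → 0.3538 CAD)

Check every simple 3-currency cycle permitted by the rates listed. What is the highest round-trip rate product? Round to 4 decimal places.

1.1083

CAD→SGD→BRL→CAD: 0.8601 × 3.642 × 0.3538 = 1.10827
CAD→BRL→SGD→CAD: 2.855 × 0.2794 × 1.17 = 0.93329
Maximum is CAD→SGD→BRL→CAD at 1.1083; arbitrage exists.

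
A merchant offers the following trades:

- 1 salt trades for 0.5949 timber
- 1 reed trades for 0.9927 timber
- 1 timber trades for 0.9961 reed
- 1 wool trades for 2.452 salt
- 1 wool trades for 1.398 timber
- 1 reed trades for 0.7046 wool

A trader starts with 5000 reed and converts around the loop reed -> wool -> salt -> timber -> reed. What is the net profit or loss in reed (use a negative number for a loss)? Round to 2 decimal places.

5000 reed × 0.7046 = 3523 wool
3523 wool × 2.452 = 8638.396 salt
8638.396 salt × 0.5949 = 5138.9817804 timber
5138.9817804 timber × 0.9961 = 5118.93975145644 reed
Net change: 5118.93975145644 − 5000 = 118.93975145644 reed

118.94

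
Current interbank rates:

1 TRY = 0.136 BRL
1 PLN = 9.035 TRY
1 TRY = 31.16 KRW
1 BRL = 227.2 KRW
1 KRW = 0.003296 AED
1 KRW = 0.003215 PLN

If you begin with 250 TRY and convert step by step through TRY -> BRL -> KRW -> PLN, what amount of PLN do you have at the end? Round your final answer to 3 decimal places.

24.835

250 TRY × 0.136 = 34 BRL
34 BRL × 227.2 = 7724.8 KRW
7724.8 KRW × 0.003215 = 24.835232 PLN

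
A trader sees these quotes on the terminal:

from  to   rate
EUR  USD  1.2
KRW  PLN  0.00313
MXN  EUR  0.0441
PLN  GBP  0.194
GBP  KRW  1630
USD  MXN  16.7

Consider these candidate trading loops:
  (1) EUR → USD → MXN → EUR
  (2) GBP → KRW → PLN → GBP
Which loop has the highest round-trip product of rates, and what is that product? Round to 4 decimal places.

(1) 1.2 × 16.7 × 0.0441 = 0.88376
(2) 1630 × 0.00313 × 0.194 = 0.98977
Highest is cycle (2) at 0.9898 (≤1, no arbitrage).

0.9898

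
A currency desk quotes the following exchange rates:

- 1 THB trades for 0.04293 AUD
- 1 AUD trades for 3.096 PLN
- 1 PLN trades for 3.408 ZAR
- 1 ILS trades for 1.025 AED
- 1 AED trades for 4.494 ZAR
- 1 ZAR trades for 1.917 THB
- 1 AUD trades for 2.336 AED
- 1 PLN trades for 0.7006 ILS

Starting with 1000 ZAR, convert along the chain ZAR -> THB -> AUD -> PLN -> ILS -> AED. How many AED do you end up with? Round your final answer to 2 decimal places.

182.97

1000 ZAR × 1.917 = 1917 THB
1917 THB × 0.04293 = 82.29681 AUD
82.29681 AUD × 3.096 = 254.79092376 PLN
254.79092376 PLN × 0.7006 = 178.506521186256 ILS
178.506521186256 ILS × 1.025 = 182.9691842159124 AED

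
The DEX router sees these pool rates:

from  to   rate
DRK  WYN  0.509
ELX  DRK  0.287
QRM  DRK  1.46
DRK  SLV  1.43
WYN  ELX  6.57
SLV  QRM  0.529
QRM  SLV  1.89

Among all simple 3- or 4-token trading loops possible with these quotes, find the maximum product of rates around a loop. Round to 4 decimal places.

1.1044

SLV→QRM→DRK→SLV: 0.529 × 1.46 × 1.43 = 1.10445
ELX→DRK→WYN→ELX: 0.287 × 0.509 × 6.57 = 0.95977
Maximum is SLV→QRM→DRK→SLV at 1.1044; arbitrage exists.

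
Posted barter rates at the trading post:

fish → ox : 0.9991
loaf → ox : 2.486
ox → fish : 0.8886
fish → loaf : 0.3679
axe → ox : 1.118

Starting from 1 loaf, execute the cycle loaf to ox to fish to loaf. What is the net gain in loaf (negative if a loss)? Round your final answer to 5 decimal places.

-0.18729

1 loaf × 2.486 = 2.486 ox
2.486 ox × 0.8886 = 2.2090596 fish
2.2090596 fish × 0.3679 = 0.81271302684 loaf
Net change: 0.81271302684 − 1 = -0.18728697316 loaf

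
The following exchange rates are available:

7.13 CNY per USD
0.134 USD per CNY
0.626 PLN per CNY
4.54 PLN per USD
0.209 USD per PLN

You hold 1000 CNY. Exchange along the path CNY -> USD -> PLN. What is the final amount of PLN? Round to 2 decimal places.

1000 CNY × 0.134 = 134 USD
134 USD × 4.54 = 608.36 PLN

608.36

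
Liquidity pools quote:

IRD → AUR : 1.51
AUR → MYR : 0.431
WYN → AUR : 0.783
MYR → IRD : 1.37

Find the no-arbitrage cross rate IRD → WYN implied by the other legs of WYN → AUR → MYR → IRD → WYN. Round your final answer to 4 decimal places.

Known legs of the cycle: 0.783 × 0.431 × 1.37 = 0.46233801
For no arbitrage the full-cycle product must be 1, so the missing rate is 1 / 0.46233801 ≈ 2.162920.

2.1629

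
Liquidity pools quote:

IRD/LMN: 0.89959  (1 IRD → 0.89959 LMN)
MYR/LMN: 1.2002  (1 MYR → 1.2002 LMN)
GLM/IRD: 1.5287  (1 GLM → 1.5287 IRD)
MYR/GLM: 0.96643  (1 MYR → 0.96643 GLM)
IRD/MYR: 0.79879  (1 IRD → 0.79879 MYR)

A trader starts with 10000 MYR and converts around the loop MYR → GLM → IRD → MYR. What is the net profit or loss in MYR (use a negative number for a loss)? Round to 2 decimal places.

10000 MYR × 0.96643 = 9664.3 GLM
9664.3 GLM × 1.5287 = 14773.81541 IRD
14773.81541 IRD × 0.79879 = 11801.1760113539 MYR
Net change: 11801.1760113539 − 10000 = 1801.1760113539 MYR

1801.18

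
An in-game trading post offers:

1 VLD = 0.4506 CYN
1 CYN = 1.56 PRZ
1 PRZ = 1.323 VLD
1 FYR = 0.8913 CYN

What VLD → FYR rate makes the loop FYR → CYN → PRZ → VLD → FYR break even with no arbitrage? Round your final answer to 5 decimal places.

0.54362

Known legs of the cycle: 0.8913 × 1.56 × 1.323 = 1.839536244
For no arbitrage the full-cycle product must be 1, so the missing rate is 1 / 1.839536244 ≈ 0.5436153.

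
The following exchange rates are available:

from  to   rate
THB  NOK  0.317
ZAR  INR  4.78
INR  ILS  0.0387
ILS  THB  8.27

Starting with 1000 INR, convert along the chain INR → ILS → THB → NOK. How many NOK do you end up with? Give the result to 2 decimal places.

1000 INR × 0.0387 = 38.7 ILS
38.7 ILS × 8.27 = 320.049 THB
320.049 THB × 0.317 = 101.455533 NOK

101.46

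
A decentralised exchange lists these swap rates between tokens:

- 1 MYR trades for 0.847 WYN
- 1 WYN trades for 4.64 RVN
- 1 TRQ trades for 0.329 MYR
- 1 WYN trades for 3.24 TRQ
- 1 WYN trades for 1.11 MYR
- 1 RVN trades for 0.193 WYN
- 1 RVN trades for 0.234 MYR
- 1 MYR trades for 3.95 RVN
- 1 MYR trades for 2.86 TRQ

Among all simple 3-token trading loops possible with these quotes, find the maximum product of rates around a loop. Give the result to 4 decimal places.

RVN→MYR→WYN→RVN: 0.234 × 0.847 × 4.64 = 0.91964
MYR→WYN→TRQ→MYR: 0.847 × 3.24 × 0.329 = 0.90287
RVN→WYN→MYR→RVN: 0.193 × 1.11 × 3.95 = 0.84621
Maximum is RVN→MYR→WYN→RVN at 0.9196; no arbitrage — every cycle loses value.

0.9196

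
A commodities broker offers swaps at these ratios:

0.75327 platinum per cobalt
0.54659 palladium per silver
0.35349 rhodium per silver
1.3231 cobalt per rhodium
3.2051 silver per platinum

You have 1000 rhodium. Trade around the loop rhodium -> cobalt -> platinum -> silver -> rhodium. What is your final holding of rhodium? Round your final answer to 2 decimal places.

1000 rhodium × 1.3231 = 1323.1 cobalt
1323.1 cobalt × 0.75327 = 996.651537 platinum
996.651537 platinum × 3.2051 = 3194.3678412387 silver
3194.3678412387 silver × 0.35349 = 1129.177088199468063 rhodium

1129.18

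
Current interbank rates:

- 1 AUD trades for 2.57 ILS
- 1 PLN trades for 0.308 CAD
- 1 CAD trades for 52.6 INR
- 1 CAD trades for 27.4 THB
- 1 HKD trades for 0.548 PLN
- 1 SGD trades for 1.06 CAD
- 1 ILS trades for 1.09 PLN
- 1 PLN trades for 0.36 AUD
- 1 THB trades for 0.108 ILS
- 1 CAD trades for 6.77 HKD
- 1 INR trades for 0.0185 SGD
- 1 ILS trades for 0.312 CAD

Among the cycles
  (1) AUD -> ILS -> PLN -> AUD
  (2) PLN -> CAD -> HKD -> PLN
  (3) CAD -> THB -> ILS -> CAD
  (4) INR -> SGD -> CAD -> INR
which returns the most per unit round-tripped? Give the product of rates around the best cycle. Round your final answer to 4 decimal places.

1.1427

(1) 2.57 × 1.09 × 0.36 = 1.00847
(2) 0.308 × 6.77 × 0.548 = 1.14267
(3) 27.4 × 0.108 × 0.312 = 0.92327
(4) 0.0185 × 1.06 × 52.6 = 1.03149
Highest is cycle (2) at 1.1427 (>1, arbitrage).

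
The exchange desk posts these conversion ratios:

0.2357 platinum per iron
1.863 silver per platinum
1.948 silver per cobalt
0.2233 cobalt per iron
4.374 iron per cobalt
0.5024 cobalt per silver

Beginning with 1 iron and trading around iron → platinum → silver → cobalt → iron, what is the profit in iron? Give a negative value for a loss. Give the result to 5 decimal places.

-0.03506

1 iron × 0.2357 = 0.2357 platinum
0.2357 platinum × 1.863 = 0.4391091 silver
0.4391091 silver × 0.5024 = 0.22060841184 cobalt
0.22060841184 cobalt × 4.374 = 0.96494119338816 iron
Net change: 0.96494119338816 − 1 = -0.03505880661184 iron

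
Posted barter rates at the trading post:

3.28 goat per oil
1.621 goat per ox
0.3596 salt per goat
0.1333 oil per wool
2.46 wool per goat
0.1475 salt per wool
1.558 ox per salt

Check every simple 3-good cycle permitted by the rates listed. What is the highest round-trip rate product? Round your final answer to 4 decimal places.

goat→wool→oil→goat: 2.46 × 0.1333 × 3.28 = 1.07557
ox→goat→salt→ox: 1.621 × 0.3596 × 1.558 = 0.90818
Maximum is goat→wool→oil→goat at 1.0756; arbitrage exists.

1.0756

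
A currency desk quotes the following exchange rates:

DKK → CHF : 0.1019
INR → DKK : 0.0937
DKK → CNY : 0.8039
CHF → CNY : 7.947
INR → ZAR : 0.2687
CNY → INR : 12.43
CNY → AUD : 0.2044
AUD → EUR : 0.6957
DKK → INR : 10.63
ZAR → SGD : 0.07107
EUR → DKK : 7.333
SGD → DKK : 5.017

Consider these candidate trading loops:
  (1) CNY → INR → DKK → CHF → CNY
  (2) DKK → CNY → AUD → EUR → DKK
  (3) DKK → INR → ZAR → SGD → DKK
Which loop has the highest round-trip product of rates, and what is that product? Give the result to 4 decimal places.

(1) 12.43 × 0.0937 × 0.1019 × 7.947 = 0.94317
(2) 0.8039 × 0.2044 × 0.6957 × 7.333 = 0.83828
(3) 10.63 × 0.2687 × 0.07107 × 5.017 = 1.01843
Highest is cycle (3) at 1.0184 (>1, arbitrage).

1.0184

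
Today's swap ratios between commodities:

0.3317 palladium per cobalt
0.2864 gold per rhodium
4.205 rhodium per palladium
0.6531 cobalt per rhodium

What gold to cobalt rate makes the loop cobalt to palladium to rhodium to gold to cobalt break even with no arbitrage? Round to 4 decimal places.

2.5033

Known legs of the cycle: 0.3317 × 4.205 × 0.2864 = 0.3994702904
For no arbitrage the full-cycle product must be 1, so the missing rate is 1 / 0.3994702904 ≈ 2.503315.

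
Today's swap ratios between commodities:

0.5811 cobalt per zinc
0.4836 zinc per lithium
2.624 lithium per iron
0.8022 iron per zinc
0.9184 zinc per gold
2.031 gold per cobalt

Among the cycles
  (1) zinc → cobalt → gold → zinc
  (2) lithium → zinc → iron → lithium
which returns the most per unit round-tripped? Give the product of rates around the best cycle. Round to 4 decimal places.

1.0839

(1) 0.5811 × 2.031 × 0.9184 = 1.08391
(2) 0.4836 × 0.8022 × 2.624 = 1.01796
Highest is cycle (1) at 1.0839 (>1, arbitrage).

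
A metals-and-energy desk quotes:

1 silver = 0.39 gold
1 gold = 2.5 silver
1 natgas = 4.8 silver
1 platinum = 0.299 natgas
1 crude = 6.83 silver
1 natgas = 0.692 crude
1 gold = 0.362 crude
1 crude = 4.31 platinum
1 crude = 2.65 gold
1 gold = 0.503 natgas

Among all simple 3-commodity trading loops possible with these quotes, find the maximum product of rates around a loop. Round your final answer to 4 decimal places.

silver→gold→crude→silver: 0.39 × 0.362 × 6.83 = 0.96426
silver→gold→natgas→silver: 0.39 × 0.503 × 4.8 = 0.94162
gold→natgas→crude→gold: 0.503 × 0.692 × 2.65 = 0.92240
platinum→natgas→crude→platinum: 0.299 × 0.692 × 4.31 = 0.89177
Maximum is silver→gold→crude→silver at 0.9643; no arbitrage — every cycle loses value.

0.9643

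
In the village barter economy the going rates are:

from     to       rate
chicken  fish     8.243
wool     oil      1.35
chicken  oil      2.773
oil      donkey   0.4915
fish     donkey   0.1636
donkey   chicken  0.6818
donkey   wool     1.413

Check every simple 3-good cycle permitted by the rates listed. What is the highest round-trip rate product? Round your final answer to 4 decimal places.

oil→donkey→wool→oil: 0.4915 × 1.413 × 1.35 = 0.93756
oil→donkey→chicken→oil: 0.4915 × 0.6818 × 2.773 = 0.92925
chicken→fish→donkey→chicken: 8.243 × 0.1636 × 0.6818 = 0.91944
Maximum is oil→donkey→wool→oil at 0.9376; no arbitrage — every cycle loses value.

0.9376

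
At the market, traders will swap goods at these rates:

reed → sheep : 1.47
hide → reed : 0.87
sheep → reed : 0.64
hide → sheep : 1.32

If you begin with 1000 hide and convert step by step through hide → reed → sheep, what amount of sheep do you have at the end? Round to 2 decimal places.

1278.90

1000 hide × 0.87 = 870 reed
870 reed × 1.47 = 1278.9 sheep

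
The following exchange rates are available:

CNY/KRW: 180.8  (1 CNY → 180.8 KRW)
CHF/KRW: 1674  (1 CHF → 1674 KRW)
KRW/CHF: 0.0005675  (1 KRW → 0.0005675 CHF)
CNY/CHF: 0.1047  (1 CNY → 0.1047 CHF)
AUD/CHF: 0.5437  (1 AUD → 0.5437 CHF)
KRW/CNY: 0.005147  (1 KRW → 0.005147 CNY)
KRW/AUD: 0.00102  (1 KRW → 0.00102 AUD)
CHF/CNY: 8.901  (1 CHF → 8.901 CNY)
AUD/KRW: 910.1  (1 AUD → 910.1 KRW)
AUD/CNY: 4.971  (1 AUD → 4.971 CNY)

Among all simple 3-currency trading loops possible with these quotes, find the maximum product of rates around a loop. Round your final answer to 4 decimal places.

0.9284

KRW→AUD→CHF→KRW: 0.00102 × 0.5437 × 1674 = 0.92836
CNY→KRW→AUD→CNY: 180.8 × 0.00102 × 4.971 = 0.91673
CNY→KRW→CHF→CNY: 180.8 × 0.0005675 × 8.901 = 0.91328
CNY→CHF→KRW→CNY: 0.1047 × 1674 × 0.005147 = 0.90210
Maximum is KRW→AUD→CHF→KRW at 0.9284; no arbitrage — every cycle loses value.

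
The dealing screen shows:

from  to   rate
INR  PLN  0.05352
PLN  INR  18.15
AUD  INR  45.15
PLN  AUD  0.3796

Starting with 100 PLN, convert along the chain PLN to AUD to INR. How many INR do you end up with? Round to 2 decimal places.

1713.89

100 PLN × 0.3796 = 37.96 AUD
37.96 AUD × 45.15 = 1713.894 INR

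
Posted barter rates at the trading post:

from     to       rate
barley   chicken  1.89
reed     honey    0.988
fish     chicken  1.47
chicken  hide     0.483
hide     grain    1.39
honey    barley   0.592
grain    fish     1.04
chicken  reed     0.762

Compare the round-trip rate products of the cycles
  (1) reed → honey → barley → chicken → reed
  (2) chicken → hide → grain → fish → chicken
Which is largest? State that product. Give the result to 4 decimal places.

1.0264

(1) 0.988 × 0.592 × 1.89 × 0.762 = 0.84236
(2) 0.483 × 1.39 × 1.04 × 1.47 = 1.02639
Highest is cycle (2) at 1.0264 (>1, arbitrage).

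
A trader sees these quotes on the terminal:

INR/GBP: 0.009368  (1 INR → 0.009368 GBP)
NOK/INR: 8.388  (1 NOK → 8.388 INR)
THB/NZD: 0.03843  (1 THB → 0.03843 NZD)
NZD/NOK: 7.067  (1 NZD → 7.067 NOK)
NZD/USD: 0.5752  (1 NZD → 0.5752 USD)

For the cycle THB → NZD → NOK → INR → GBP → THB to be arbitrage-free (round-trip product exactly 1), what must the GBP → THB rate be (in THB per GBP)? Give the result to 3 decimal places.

Known legs of the cycle: 0.03843 × 7.067 × 8.388 × 0.009368 = 0.02134080412267104
For no arbitrage the full-cycle product must be 1, so the missing rate is 1 / 0.02134080412267104 ≈ 46.85859.

46.859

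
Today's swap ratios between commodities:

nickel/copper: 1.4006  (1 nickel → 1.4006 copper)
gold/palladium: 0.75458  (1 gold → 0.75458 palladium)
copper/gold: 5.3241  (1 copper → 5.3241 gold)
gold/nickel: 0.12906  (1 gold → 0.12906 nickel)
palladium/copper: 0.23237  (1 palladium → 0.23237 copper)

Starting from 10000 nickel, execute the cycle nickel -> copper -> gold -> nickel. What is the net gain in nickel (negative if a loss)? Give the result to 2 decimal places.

10000 nickel × 1.4006 = 14006 copper
14006 copper × 5.3241 = 74569.3446 gold
74569.3446 gold × 0.12906 = 9623.919614076 nickel
Net change: 9623.919614076 − 10000 = -376.080385924 nickel

-376.08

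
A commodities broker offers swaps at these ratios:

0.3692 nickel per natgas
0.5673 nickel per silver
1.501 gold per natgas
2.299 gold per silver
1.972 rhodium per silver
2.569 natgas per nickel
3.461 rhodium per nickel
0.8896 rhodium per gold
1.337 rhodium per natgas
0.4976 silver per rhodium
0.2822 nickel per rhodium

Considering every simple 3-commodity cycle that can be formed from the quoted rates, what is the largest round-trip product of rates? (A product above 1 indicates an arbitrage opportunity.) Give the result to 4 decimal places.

1.0177

silver→gold→rhodium→silver: 2.299 × 0.8896 × 0.4976 = 1.01769
nickel→rhodium→silver→nickel: 3.461 × 0.4976 × 0.5673 = 0.97700
nickel→natgas→rhodium→nickel: 2.569 × 1.337 × 0.2822 = 0.96929
Maximum is silver→gold→rhodium→silver at 1.0177; arbitrage exists.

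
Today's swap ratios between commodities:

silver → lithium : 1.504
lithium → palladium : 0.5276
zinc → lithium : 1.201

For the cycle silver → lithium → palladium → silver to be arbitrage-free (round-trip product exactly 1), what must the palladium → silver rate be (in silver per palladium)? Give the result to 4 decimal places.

Known legs of the cycle: 1.504 × 0.5276 = 0.7935104
For no arbitrage the full-cycle product must be 1, so the missing rate is 1 / 0.7935104 ≈ 1.260223.

1.2602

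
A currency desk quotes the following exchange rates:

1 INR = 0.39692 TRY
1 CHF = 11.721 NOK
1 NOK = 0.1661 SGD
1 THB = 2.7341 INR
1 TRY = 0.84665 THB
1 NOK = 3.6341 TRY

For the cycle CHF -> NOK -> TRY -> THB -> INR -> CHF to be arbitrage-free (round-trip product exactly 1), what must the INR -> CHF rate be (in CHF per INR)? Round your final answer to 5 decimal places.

Known legs of the cycle: 11.721 × 3.6341 × 0.84665 × 2.7341 = 98.6006657318263665
For no arbitrage the full-cycle product must be 1, so the missing rate is 1 / 98.6006657318263665 ≈ 0.0101419.

0.01014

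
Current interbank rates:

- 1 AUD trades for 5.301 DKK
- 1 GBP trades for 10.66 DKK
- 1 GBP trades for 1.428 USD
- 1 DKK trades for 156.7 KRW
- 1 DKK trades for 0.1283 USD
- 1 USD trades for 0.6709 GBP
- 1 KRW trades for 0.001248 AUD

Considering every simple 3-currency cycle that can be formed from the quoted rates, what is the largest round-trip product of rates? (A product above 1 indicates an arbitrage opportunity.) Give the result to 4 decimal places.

KRW→AUD→DKK→KRW: 0.001248 × 5.301 × 156.7 = 1.03667
DKK→USD→GBP→DKK: 0.1283 × 0.6709 × 10.66 = 0.91758
Maximum is KRW→AUD→DKK→KRW at 1.0367; arbitrage exists.

1.0367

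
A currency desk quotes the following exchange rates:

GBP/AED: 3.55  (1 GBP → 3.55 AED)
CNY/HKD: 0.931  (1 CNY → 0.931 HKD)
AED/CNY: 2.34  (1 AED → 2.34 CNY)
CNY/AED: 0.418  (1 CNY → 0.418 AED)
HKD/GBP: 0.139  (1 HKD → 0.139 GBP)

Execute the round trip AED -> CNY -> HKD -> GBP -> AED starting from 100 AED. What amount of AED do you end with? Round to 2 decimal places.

107.50

100 AED × 2.34 = 234 CNY
234 CNY × 0.931 = 217.854 HKD
217.854 HKD × 0.139 = 30.281706 GBP
30.281706 GBP × 3.55 = 107.5000563 AED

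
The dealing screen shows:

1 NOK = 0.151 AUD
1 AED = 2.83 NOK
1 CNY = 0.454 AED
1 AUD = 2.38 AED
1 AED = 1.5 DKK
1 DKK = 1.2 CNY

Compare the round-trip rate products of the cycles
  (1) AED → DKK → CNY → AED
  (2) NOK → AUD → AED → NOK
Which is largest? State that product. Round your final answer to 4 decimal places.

1.0170

(1) 1.5 × 1.2 × 0.454 = 0.81720
(2) 0.151 × 2.38 × 2.83 = 1.01705
Highest is cycle (2) at 1.0170 (>1, arbitrage).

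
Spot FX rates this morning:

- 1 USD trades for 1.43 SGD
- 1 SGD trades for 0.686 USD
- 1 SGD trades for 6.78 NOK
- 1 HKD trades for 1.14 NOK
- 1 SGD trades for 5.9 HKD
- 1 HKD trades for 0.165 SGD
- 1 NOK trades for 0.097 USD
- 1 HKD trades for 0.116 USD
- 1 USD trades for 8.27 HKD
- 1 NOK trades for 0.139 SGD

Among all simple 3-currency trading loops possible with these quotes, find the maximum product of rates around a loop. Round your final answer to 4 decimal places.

0.9787

USD→SGD→HKD→USD: 1.43 × 5.9 × 0.116 = 0.97869
USD→SGD→NOK→USD: 1.43 × 6.78 × 0.097 = 0.94045
USD→HKD→SGD→USD: 8.27 × 0.165 × 0.686 = 0.93608
HKD→NOK→SGD→HKD: 1.14 × 0.139 × 5.9 = 0.93491
USD→HKD→NOK→USD: 8.27 × 1.14 × 0.097 = 0.91450
Maximum is USD→SGD→HKD→USD at 0.9787; no arbitrage — every cycle loses value.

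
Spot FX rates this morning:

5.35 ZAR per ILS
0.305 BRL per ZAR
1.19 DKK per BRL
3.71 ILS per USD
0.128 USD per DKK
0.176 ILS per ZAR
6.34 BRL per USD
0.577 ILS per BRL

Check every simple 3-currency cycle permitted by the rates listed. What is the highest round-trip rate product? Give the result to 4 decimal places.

0.9657

USD→BRL→DKK→USD: 6.34 × 1.19 × 0.128 = 0.96571
ZAR→BRL→ILS→ZAR: 0.305 × 0.577 × 5.35 = 0.94152
Maximum is USD→BRL→DKK→USD at 0.9657; no arbitrage — every cycle loses value.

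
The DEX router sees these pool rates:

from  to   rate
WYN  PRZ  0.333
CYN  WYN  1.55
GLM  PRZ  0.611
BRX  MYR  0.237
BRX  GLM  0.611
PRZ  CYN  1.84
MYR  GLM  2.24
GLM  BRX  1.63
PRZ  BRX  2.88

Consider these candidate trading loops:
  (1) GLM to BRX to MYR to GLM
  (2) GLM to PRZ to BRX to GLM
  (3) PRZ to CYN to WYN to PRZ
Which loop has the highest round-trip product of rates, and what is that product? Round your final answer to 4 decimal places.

(1) 1.63 × 0.237 × 2.24 = 0.86533
(2) 0.611 × 2.88 × 0.611 = 1.07516
(3) 1.84 × 1.55 × 0.333 = 0.94972
Highest is cycle (2) at 1.0752 (>1, arbitrage).

1.0752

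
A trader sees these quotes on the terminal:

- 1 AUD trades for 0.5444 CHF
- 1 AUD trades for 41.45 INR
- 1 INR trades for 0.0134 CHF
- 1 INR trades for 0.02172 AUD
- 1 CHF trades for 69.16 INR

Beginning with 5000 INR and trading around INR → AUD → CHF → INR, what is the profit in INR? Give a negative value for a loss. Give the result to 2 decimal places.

5000 INR × 0.02172 = 108.6 AUD
108.6 AUD × 0.5444 = 59.12184 CHF
59.12184 CHF × 69.16 = 4088.8664544 INR
Net change: 4088.8664544 − 5000 = -911.1335456 INR

-911.13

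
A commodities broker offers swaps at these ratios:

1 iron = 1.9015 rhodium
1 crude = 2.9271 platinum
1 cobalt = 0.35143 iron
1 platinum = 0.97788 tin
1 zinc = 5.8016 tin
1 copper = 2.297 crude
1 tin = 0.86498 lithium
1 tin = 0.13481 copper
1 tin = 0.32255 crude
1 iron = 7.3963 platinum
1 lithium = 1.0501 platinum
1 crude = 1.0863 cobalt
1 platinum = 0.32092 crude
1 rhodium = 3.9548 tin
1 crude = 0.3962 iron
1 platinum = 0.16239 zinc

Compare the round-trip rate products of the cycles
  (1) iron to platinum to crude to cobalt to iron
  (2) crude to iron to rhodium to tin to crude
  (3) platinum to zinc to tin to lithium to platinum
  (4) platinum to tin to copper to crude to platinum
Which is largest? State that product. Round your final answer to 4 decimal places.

0.9610

(1) 7.3963 × 0.32092 × 1.0863 × 0.35143 = 0.90615
(2) 0.3962 × 1.9015 × 3.9548 × 0.32255 = 0.96102
(3) 0.16239 × 5.8016 × 0.86498 × 1.0501 = 0.85574
(4) 0.97788 × 0.13481 × 2.297 × 2.9271 = 0.88635
Highest is cycle (2) at 0.9610 (≤1, no arbitrage).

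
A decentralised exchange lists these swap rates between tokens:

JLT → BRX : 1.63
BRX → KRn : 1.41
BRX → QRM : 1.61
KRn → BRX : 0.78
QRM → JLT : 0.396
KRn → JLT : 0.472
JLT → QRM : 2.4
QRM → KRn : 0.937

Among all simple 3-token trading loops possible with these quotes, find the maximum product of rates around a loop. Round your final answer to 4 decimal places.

1.1767

QRM→KRn→BRX→QRM: 0.937 × 0.78 × 1.61 = 1.17668
JLT→BRX→KRn→JLT: 1.63 × 1.41 × 0.472 = 1.08480
QRM→KRn→JLT→QRM: 0.937 × 0.472 × 2.4 = 1.06143
QRM→JLT→BRX→QRM: 0.396 × 1.63 × 1.61 = 1.03922
Maximum is QRM→KRn→BRX→QRM at 1.1767; arbitrage exists.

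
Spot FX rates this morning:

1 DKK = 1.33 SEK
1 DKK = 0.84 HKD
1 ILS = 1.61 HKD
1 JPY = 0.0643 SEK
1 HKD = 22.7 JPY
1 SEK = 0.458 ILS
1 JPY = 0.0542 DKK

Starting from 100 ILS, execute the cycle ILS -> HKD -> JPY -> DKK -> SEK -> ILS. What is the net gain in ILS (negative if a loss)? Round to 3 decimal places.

100 ILS × 1.61 = 161 HKD
161 HKD × 22.7 = 3654.7 JPY
3654.7 JPY × 0.0542 = 198.08474 DKK
198.08474 DKK × 1.33 = 263.4527042 SEK
263.4527042 SEK × 0.458 = 120.6613385236 ILS
Net change: 120.6613385236 − 100 = 20.6613385236 ILS

20.661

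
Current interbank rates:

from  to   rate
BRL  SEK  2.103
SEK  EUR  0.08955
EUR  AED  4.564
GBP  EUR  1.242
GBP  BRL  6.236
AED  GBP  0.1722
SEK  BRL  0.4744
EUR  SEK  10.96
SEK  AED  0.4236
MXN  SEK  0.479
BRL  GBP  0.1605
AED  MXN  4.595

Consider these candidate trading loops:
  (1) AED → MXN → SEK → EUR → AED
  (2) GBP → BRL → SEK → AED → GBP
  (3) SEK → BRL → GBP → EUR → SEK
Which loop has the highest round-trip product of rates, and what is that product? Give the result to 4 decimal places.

(1) 4.595 × 0.479 × 0.08955 × 4.564 = 0.89956
(2) 6.236 × 2.103 × 0.4236 × 0.1722 = 0.95661
(3) 0.4744 × 0.1605 × 1.242 × 10.96 = 1.03646
Highest is cycle (3) at 1.0365 (>1, arbitrage).

1.0365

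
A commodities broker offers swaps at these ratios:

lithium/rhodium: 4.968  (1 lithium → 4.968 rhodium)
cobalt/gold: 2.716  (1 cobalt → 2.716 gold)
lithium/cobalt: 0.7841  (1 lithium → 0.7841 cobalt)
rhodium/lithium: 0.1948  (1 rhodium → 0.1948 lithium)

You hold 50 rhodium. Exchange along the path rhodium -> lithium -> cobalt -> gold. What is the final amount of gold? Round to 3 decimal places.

50 rhodium × 0.1948 = 9.74 lithium
9.74 lithium × 0.7841 = 7.637134 cobalt
7.637134 cobalt × 2.716 = 20.742455944 gold

20.742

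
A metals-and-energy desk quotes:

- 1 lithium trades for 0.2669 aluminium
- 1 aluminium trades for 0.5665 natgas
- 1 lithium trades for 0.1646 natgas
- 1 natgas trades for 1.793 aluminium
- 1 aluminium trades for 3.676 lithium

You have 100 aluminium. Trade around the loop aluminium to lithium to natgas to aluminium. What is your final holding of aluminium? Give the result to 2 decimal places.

100 aluminium × 3.676 = 367.6 lithium
367.6 lithium × 0.1646 = 60.50696 natgas
60.50696 natgas × 1.793 = 108.48897928 aluminium

108.49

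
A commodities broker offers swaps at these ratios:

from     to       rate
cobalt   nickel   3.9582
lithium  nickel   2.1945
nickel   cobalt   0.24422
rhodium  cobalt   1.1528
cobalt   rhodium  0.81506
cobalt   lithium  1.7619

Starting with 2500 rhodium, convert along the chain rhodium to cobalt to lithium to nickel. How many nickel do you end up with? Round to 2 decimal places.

2500 rhodium × 1.1528 = 2882 cobalt
2882 cobalt × 1.7619 = 5077.7958 lithium
5077.7958 lithium × 2.1945 = 11143.2228831 nickel

11143.22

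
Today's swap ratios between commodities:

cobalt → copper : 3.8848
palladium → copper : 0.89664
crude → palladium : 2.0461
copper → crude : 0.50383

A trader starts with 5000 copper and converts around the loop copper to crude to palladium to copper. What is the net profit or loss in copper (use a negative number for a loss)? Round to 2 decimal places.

5000 copper × 0.50383 = 2519.15 crude
2519.15 crude × 2.0461 = 5154.432815 palladium
5154.432815 palladium × 0.89664 = 4621.6706392416 copper
Net change: 4621.6706392416 − 5000 = -378.3293607584 copper

-378.33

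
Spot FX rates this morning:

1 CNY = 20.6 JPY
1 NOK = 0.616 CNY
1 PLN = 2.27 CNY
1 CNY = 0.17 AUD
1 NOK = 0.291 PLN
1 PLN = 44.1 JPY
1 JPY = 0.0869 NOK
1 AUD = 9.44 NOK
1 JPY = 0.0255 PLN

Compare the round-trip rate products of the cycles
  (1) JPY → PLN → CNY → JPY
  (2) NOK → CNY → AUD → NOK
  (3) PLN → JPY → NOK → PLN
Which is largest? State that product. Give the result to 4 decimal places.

(1) 0.0255 × 2.27 × 20.6 = 1.19243
(2) 0.616 × 0.17 × 9.44 = 0.98856
(3) 44.1 × 0.0869 × 0.291 = 1.11520
Highest is cycle (1) at 1.1924 (>1, arbitrage).

1.1924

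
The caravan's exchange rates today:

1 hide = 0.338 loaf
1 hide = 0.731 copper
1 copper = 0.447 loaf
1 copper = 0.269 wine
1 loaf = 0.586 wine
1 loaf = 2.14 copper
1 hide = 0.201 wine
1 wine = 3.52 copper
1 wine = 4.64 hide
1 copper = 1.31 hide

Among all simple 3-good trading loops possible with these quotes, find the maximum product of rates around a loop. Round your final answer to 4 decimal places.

0.9475

copper→hide→loaf→copper: 1.31 × 0.338 × 2.14 = 0.94755
copper→hide→wine→copper: 1.31 × 0.201 × 3.52 = 0.92685
copper→loaf→wine→copper: 0.447 × 0.586 × 3.52 = 0.92204
loaf→wine→hide→loaf: 0.586 × 4.64 × 0.338 = 0.91904
copper→wine→hide→copper: 0.269 × 4.64 × 0.731 = 0.91240
Maximum is copper→hide→loaf→copper at 0.9475; no arbitrage — every cycle loses value.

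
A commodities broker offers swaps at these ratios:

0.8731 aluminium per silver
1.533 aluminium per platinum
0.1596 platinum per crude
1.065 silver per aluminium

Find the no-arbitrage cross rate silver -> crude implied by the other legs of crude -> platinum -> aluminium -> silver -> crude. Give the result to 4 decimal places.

3.8377

Known legs of the cycle: 0.1596 × 1.533 × 1.065 = 0.260570142
For no arbitrage the full-cycle product must be 1, so the missing rate is 1 / 0.260570142 ≈ 3.837738.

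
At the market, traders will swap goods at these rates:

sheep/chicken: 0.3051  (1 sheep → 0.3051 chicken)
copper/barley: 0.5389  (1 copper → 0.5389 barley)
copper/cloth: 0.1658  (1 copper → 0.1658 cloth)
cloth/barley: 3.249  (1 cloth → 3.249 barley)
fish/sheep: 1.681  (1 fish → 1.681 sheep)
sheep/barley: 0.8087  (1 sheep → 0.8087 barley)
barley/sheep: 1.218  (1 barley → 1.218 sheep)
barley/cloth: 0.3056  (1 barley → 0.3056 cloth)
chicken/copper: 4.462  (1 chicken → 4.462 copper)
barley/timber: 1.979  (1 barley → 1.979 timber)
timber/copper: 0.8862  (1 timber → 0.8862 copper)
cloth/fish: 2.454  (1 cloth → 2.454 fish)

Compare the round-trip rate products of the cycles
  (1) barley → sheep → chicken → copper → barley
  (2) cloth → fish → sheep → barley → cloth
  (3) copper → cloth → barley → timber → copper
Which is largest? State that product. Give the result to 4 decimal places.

(1) 1.218 × 0.3051 × 4.462 × 0.5389 = 0.89357
(2) 2.454 × 1.681 × 0.8087 × 0.3056 = 1.01949
(3) 0.1658 × 3.249 × 1.979 × 0.8862 = 0.94474
Highest is cycle (2) at 1.0195 (>1, arbitrage).

1.0195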